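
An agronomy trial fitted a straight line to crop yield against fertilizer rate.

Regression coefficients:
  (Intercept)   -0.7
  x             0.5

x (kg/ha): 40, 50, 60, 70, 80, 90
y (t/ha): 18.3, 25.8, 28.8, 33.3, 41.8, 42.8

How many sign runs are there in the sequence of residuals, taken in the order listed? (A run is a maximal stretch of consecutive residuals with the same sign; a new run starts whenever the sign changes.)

x=40: ŷ = -0.7 + 0.5·40 = 19.3; r = 18.3 − 19.3 = -1
x=50: ŷ = -0.7 + 0.5·50 = 24.3; r = 25.8 − 24.3 = 1.5
x=60: ŷ = -0.7 + 0.5·60 = 29.3; r = 28.8 − 29.3 = -0.5
x=70: ŷ = -0.7 + 0.5·70 = 34.3; r = 33.3 − 34.3 = -1
x=80: ŷ = -0.7 + 0.5·80 = 39.3; r = 41.8 − 39.3 = 2.5
x=90: ŷ = -0.7 + 0.5·90 = 44.3; r = 42.8 − 44.3 = -1.5
Signs: − + − − + −
Runs: −×1, +×1, −×2, +×1, −×1 → 5

5 runs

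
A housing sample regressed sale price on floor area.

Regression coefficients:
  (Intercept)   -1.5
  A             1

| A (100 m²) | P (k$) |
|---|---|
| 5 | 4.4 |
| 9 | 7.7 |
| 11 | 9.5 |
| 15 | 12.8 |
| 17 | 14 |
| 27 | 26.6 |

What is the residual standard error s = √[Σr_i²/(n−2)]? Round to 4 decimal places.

A=5: ŷ = -1.5 + 5 = 3.5; r = 4.4 − 3.5 = 0.9
A=9: ŷ = -1.5 + 9 = 7.5; r = 7.7 − 7.5 = 0.2
A=11: ŷ = -1.5 + 11 = 9.5; r = 9.5 − 9.5 = 0
A=15: ŷ = -1.5 + 15 = 13.5; r = 12.8 − 13.5 = -0.7
A=17: ŷ = -1.5 + 17 = 15.5; r = 14 − 15.5 = -1.5
A=27: ŷ = -1.5 + 27 = 25.5; r = 26.6 − 25.5 = 1.1
SSE = 0.81 + 0.04 + 0 + 0.49 + 2.25 + 1.21 = 4.8
s = √(4.8/4) = √1.2 ≈ 1.0954

s = 1.0954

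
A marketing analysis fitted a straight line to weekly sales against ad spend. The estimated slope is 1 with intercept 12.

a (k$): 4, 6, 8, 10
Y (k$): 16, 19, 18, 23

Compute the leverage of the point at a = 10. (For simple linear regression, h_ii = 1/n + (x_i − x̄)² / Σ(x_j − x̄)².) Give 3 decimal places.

h = 0.700

ā = (4 + 6 + 8 + 10)/4 = 7
Σ(a − ā)² = 9 + 1 + 1 + 9 = 20
h = 1/4 + (3)²/20 = 0.25 + 0.45 = 0.700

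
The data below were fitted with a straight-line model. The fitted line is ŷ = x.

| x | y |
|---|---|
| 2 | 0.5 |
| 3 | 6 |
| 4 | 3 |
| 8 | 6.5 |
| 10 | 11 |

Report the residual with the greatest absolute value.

x=2: ŷ = 2 = 2; r = 0.5 − 2 = -1.5
x=3: ŷ = 3 = 3; r = 6 − 3 = 3
x=4: ŷ = 4 = 4; r = 3 − 4 = -1
x=8: ŷ = 8 = 8; r = 6.5 − 8 = -1.5
x=10: ŷ = 10 = 10; r = 11 − 10 = 1
Largest |r| is 3 at x = 3, residual 3.

r = 3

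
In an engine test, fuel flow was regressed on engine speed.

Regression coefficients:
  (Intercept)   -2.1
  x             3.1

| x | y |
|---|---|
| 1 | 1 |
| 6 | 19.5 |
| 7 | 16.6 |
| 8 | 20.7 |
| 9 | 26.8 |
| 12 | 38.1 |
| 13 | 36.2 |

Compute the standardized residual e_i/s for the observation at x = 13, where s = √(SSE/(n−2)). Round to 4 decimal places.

x=1: ŷ = -2.1 + 3.1·1 = 1; e = 1 − 1 = 0
x=6: ŷ = -2.1 + 3.1·6 = 16.5; e = 19.5 − 16.5 = 3
x=7: ŷ = -2.1 + 3.1·7 = 19.6; e = 16.6 − 19.6 = -3
x=8: ŷ = -2.1 + 3.1·8 = 22.7; e = 20.7 − 22.7 = -2
x=9: ŷ = -2.1 + 3.1·9 = 25.8; e = 26.8 − 25.8 = 1
x=12: ŷ = -2.1 + 3.1·12 = 35.1; e = 38.1 − 35.1 = 3
x=13: ŷ = -2.1 + 3.1·13 = 38.2; e = 36.2 − 38.2 = -2
SSE = 0 + 9 + 9 + 4 + 1 + 9 + 4 = 36
s = √(36/5) = 2.68328
e/s = -2 / 2.68328 = -0.7454

-0.7454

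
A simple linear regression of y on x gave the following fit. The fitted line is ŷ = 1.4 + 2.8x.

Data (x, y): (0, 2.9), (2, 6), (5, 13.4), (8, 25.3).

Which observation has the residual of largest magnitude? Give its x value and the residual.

x = 5, e = -2

x=0: ŷ = 1.4 + 2.8·0 = 1.4; e = 2.9 − 1.4 = 1.5
x=2: ŷ = 1.4 + 2.8·2 = 7; e = 6 − 7 = -1
x=5: ŷ = 1.4 + 2.8·5 = 15.4; e = 13.4 − 15.4 = -2
x=8: ŷ = 1.4 + 2.8·8 = 23.8; e = 25.3 − 23.8 = 1.5
Largest |e| is 2 at x = 5, residual -2.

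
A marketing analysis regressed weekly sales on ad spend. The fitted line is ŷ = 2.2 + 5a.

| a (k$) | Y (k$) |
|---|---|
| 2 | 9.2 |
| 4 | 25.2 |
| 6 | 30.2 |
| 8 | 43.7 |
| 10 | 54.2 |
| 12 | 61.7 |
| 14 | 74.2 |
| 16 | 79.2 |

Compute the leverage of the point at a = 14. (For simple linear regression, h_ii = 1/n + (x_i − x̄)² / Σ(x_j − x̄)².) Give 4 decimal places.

ā = (2 + 4 + 6 + 8 + 10 + 12 + 14 + 16)/8 = 9
Σ(a − ā)² = 49 + 25 + 9 + 1 + 1 + 9 + 25 + 49 = 168
h = 1/8 + (5)²/168 = 0.125 + 0.14881 = 0.2738

h = 0.2738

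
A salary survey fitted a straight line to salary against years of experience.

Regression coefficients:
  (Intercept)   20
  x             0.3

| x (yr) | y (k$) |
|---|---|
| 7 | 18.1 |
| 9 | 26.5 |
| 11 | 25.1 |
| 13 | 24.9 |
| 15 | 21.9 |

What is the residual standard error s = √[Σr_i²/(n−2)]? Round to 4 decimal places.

x=7: ŷ = 20 + 0.3·7 = 22.1; r = 18.1 − 22.1 = -4
x=9: ŷ = 20 + 0.3·9 = 22.7; r = 26.5 − 22.7 = 3.8
x=11: ŷ = 20 + 0.3·11 = 23.3; r = 25.1 − 23.3 = 1.8
x=13: ŷ = 20 + 0.3·13 = 23.9; r = 24.9 − 23.9 = 1
x=15: ŷ = 20 + 0.3·15 = 24.5; r = 21.9 − 24.5 = -2.6
SSE = 16 + 14.44 + 3.24 + 1 + 6.76 = 41.44
s = √(41.44/3) = √13.8133 ≈ 3.7166

s = 3.7166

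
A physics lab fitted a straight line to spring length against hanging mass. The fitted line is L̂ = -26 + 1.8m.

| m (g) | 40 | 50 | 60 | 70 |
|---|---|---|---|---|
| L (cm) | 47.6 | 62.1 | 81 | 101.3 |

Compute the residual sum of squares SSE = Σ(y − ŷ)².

SSE = 8.86

m=40: L̂ = -26 + 1.8·40 = 46; r = 47.6 − 46 = 1.6
m=50: L̂ = -26 + 1.8·50 = 64; r = 62.1 − 64 = -1.9
m=60: L̂ = -26 + 1.8·60 = 82; r = 81 − 82 = -1
m=70: L̂ = -26 + 1.8·70 = 100; r = 101.3 − 100 = 1.3
SSE = 2.56 + 3.61 + 1 + 1.69 = 8.86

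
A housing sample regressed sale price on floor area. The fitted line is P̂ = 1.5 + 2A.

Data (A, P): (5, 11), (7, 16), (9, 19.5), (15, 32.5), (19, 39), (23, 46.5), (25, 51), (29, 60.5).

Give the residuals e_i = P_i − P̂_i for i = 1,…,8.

A=5: P̂ = 1.5 + 2·5 = 11.5; e = 11 − 11.5 = -0.5
A=7: P̂ = 1.5 + 2·7 = 15.5; e = 16 − 15.5 = 0.5
A=9: P̂ = 1.5 + 2·9 = 19.5; e = 19.5 − 19.5 = 0
A=15: P̂ = 1.5 + 2·15 = 31.5; e = 32.5 − 31.5 = 1
A=19: P̂ = 1.5 + 2·19 = 39.5; e = 39 − 39.5 = -0.5
A=23: P̂ = 1.5 + 2·23 = 47.5; e = 46.5 − 47.5 = -1
A=25: P̂ = 1.5 + 2·25 = 51.5; e = 51 − 51.5 = -0.5
A=29: P̂ = 1.5 + 2·29 = 59.5; e = 60.5 − 59.5 = 1

-0.5, 0.5, 0, 1, -0.5, -1, -0.5, 1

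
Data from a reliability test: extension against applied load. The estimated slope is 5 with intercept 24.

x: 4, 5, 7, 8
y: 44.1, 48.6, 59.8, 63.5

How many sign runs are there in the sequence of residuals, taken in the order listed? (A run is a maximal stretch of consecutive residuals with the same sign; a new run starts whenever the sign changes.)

x=4: ŷ = 24 + 5·4 = 44; e = 44.1 − 44 = 0.1
x=5: ŷ = 24 + 5·5 = 49; e = 48.6 − 49 = -0.4
x=7: ŷ = 24 + 5·7 = 59; e = 59.8 − 59 = 0.8
x=8: ŷ = 24 + 5·8 = 64; e = 63.5 − 64 = -0.5
Signs: + − + −
Runs: +×1, −×1, +×1, −×1 → 4

4 runs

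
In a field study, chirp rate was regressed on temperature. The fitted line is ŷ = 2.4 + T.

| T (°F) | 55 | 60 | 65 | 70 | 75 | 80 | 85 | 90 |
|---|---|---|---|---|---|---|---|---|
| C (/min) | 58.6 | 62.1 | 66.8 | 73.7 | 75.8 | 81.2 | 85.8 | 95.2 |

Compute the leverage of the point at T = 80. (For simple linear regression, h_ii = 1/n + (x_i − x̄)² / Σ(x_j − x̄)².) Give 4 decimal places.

T̄ = (55 + 60 + 65 + 70 + 75 + 80 + 85 + 90)/8 = 72.5
Σ(T − T̄)² = 306.25 + 156.25 + 56.25 + 6.25 + 6.25 + 56.25 + 156.25 + 306.25 = 1050
h = 1/8 + (7.5)²/1050 = 0.125 + 0.0535714 = 0.1786

h = 0.1786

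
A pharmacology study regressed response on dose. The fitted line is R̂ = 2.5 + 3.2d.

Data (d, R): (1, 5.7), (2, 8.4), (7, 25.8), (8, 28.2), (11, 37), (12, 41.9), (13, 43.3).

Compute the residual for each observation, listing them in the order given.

0, -0.5, 0.9, 0.1, -0.7, 1, -0.8

d=1: R̂ = 2.5 + 3.2·1 = 5.7; e = 5.7 − 5.7 = 0
d=2: R̂ = 2.5 + 3.2·2 = 8.9; e = 8.4 − 8.9 = -0.5
d=7: R̂ = 2.5 + 3.2·7 = 24.9; e = 25.8 − 24.9 = 0.9
d=8: R̂ = 2.5 + 3.2·8 = 28.1; e = 28.2 − 28.1 = 0.1
d=11: R̂ = 2.5 + 3.2·11 = 37.7; e = 37 − 37.7 = -0.7
d=12: R̂ = 2.5 + 3.2·12 = 40.9; e = 41.9 − 40.9 = 1
d=13: R̂ = 2.5 + 3.2·13 = 44.1; e = 43.3 − 44.1 = -0.8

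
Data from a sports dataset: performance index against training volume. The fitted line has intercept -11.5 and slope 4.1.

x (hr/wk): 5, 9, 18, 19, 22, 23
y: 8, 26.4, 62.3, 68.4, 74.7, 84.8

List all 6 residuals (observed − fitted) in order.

x=5: ŷ = -11.5 + 4.1·5 = 9; r = 8 − 9 = -1
x=9: ŷ = -11.5 + 4.1·9 = 25.4; r = 26.4 − 25.4 = 1
x=18: ŷ = -11.5 + 4.1·18 = 62.3; r = 62.3 − 62.3 = 0
x=19: ŷ = -11.5 + 4.1·19 = 66.4; r = 68.4 − 66.4 = 2
x=22: ŷ = -11.5 + 4.1·22 = 78.7; r = 74.7 − 78.7 = -4
x=23: ŷ = -11.5 + 4.1·23 = 82.8; r = 84.8 − 82.8 = 2

-1, 1, 0, 2, -4, 2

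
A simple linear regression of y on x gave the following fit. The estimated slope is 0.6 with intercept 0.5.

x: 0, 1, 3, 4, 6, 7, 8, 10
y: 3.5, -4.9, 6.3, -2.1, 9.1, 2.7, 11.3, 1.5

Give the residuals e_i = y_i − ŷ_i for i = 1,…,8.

x=0: ŷ = 0.5 + 0.6·0 = 0.5; e = 3.5 − 0.5 = 3
x=1: ŷ = 0.5 + 0.6·1 = 1.1; e = -4.9 − 1.1 = -6
x=3: ŷ = 0.5 + 0.6·3 = 2.3; e = 6.3 − 2.3 = 4
x=4: ŷ = 0.5 + 0.6·4 = 2.9; e = -2.1 − 2.9 = -5
x=6: ŷ = 0.5 + 0.6·6 = 4.1; e = 9.1 − 4.1 = 5
x=7: ŷ = 0.5 + 0.6·7 = 4.7; e = 2.7 − 4.7 = -2
x=8: ŷ = 0.5 + 0.6·8 = 5.3; e = 11.3 − 5.3 = 6
x=10: ŷ = 0.5 + 0.6·10 = 6.5; e = 1.5 − 6.5 = -5

3, -6, 4, -5, 5, -2, 6, -5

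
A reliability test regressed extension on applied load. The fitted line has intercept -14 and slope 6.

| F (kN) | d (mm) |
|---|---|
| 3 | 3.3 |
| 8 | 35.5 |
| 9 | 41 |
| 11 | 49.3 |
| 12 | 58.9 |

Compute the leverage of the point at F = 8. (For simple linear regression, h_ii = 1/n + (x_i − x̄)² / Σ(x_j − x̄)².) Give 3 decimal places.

F̄ = (3 + 8 + 9 + 11 + 12)/5 = 8.6
Σ(F − F̄)² = 31.36 + 0.36 + 0.16 + 5.76 + 11.56 = 49.2
h = 1/5 + (-0.6)²/49.2 = 0.2 + 0.00731707 = 0.207

h = 0.207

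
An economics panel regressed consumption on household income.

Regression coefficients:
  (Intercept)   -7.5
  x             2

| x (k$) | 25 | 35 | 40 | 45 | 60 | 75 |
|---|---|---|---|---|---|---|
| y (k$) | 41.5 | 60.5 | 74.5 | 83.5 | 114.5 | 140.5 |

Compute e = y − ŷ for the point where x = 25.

e = -1

ŷ = -7.5 + 2·25 = 42.5
e = 41.5 − 42.5 = -1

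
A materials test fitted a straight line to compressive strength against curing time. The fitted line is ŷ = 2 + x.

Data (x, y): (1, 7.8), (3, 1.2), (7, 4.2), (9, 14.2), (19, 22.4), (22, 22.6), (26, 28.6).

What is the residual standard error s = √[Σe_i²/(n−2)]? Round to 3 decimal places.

s = 3.874

x=1: ŷ = 2 + 1 = 3; e = 7.8 − 3 = 4.8
x=3: ŷ = 2 + 3 = 5; e = 1.2 − 5 = -3.8
x=7: ŷ = 2 + 7 = 9; e = 4.2 − 9 = -4.8
x=9: ŷ = 2 + 9 = 11; e = 14.2 − 11 = 3.2
x=19: ŷ = 2 + 19 = 21; e = 22.4 − 21 = 1.4
x=22: ŷ = 2 + 22 = 24; e = 22.6 − 24 = -1.4
x=26: ŷ = 2 + 26 = 28; e = 28.6 − 28 = 0.6
SSE = 23.04 + 14.44 + 23.04 + 10.24 + 1.96 + 1.96 + 0.36 = 75.04
s = √(75.04/5) = √15.008 ≈ 3.874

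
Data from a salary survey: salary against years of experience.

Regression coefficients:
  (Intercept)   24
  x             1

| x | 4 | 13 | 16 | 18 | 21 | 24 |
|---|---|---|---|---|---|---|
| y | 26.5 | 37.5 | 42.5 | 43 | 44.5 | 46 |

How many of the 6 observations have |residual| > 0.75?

x=4: ŷ = 24 + 4 = 28; r = 26.5 − 28 = -1.5
x=13: ŷ = 24 + 13 = 37; r = 37.5 − 37 = 0.5
x=16: ŷ = 24 + 16 = 40; r = 42.5 − 40 = 2.5
x=18: ŷ = 24 + 18 = 42; r = 43 − 42 = 1
x=21: ŷ = 24 + 21 = 45; r = 44.5 − 45 = -0.5
x=24: ŷ = 24 + 24 = 48; r = 46 − 48 = -2
|r| > 0.75: x=4 (|r|=1.5), x=16 (|r|=2.5), x=18 (|r|=1), x=24 (|r|=2) → 4

4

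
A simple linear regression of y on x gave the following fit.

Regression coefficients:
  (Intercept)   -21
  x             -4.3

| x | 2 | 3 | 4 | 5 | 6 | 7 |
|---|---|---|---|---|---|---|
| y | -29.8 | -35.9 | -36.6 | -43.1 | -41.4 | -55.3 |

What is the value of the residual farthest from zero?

r = 5.4

x=2: ŷ = -21 − 4.3·2 = -29.6; r = -29.8 − (-29.6) = -0.2
x=3: ŷ = -21 − 4.3·3 = -33.9; r = -35.9 − (-33.9) = -2
x=4: ŷ = -21 − 4.3·4 = -38.2; r = -36.6 − (-38.2) = 1.6
x=5: ŷ = -21 − 4.3·5 = -42.5; r = -43.1 − (-42.5) = -0.6
x=6: ŷ = -21 − 4.3·6 = -46.8; r = -41.4 − (-46.8) = 5.4
x=7: ŷ = -21 − 4.3·7 = -51.1; r = -55.3 − (-51.1) = -4.2
Largest |r| is 5.4 at x = 6, residual 5.4.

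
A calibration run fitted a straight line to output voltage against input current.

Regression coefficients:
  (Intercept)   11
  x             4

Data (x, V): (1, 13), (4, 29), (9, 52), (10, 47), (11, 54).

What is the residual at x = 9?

ŷ = 11 + 4·9 = 47
e = 52 − 47 = 5

e = 5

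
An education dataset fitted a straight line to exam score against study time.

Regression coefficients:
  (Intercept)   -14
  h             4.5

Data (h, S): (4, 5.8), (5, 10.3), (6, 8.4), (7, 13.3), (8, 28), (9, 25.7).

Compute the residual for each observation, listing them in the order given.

1.8, 1.8, -4.6, -4.2, 6, -0.8

h=4: Ŝ = -14 + 4.5·4 = 4; r = 5.8 − 4 = 1.8
h=5: Ŝ = -14 + 4.5·5 = 8.5; r = 10.3 − 8.5 = 1.8
h=6: Ŝ = -14 + 4.5·6 = 13; r = 8.4 − 13 = -4.6
h=7: Ŝ = -14 + 4.5·7 = 17.5; r = 13.3 − 17.5 = -4.2
h=8: Ŝ = -14 + 4.5·8 = 22; r = 28 − 22 = 6
h=9: Ŝ = -14 + 4.5·9 = 26.5; r = 25.7 − 26.5 = -0.8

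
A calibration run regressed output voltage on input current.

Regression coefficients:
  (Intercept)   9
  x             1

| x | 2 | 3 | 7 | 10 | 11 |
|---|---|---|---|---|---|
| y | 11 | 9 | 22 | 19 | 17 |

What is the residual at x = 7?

e = 6

ŷ = 9 + 7 = 16
e = 22 − 16 = 6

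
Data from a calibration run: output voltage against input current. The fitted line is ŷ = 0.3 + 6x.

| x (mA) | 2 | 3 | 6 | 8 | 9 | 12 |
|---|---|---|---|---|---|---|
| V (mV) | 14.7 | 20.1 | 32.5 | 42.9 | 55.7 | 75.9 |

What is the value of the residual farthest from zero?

e = -5.4

x=2: ŷ = 0.3 + 6·2 = 12.3; e = 14.7 − 12.3 = 2.4
x=3: ŷ = 0.3 + 6·3 = 18.3; e = 20.1 − 18.3 = 1.8
x=6: ŷ = 0.3 + 6·6 = 36.3; e = 32.5 − 36.3 = -3.8
x=8: ŷ = 0.3 + 6·8 = 48.3; e = 42.9 − 48.3 = -5.4
x=9: ŷ = 0.3 + 6·9 = 54.3; e = 55.7 − 54.3 = 1.4
x=12: ŷ = 0.3 + 6·12 = 72.3; e = 75.9 − 72.3 = 3.6
Largest |e| is 5.4 at x = 8, residual -5.4.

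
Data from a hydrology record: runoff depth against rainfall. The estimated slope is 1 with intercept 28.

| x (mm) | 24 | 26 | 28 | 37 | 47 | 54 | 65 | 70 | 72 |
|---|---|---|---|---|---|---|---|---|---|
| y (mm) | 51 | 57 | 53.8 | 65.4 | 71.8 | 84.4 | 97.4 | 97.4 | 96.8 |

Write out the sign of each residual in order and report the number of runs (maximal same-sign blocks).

x=24: ŷ = 28 + 24 = 52; e = 51 − 52 = -1
x=26: ŷ = 28 + 26 = 54; e = 57 − 54 = 3
x=28: ŷ = 28 + 28 = 56; e = 53.8 − 56 = -2.2
x=37: ŷ = 28 + 37 = 65; e = 65.4 − 65 = 0.4
x=47: ŷ = 28 + 47 = 75; e = 71.8 − 75 = -3.2
x=54: ŷ = 28 + 54 = 82; e = 84.4 − 82 = 2.4
x=65: ŷ = 28 + 65 = 93; e = 97.4 − 93 = 4.4
x=70: ŷ = 28 + 70 = 98; e = 97.4 − 98 = -0.6
x=72: ŷ = 28 + 72 = 100; e = 96.8 − 100 = -3.2
Signs: − + − + − + + − −
Runs: −×1, +×1, −×1, +×1, −×1, +×2, −×2 → 7

7 runs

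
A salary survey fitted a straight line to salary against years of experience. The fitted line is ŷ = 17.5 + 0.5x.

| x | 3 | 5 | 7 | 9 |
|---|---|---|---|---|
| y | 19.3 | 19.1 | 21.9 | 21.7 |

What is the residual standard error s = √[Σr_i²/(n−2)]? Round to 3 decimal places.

s = 0.949

x=3: ŷ = 17.5 + 0.5·3 = 19; r = 19.3 − 19 = 0.3
x=5: ŷ = 17.5 + 0.5·5 = 20; r = 19.1 − 20 = -0.9
x=7: ŷ = 17.5 + 0.5·7 = 21; r = 21.9 − 21 = 0.9
x=9: ŷ = 17.5 + 0.5·9 = 22; r = 21.7 − 22 = -0.3
SSE = 0.09 + 0.81 + 0.81 + 0.09 = 1.8
s = √(1.8/2) = √0.9 ≈ 0.949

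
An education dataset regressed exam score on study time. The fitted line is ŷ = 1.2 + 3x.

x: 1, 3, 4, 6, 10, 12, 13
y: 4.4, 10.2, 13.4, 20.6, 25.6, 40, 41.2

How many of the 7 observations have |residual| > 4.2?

1

x=1: ŷ = 1.2 + 3·1 = 4.2; r = 4.4 − 4.2 = 0.2
x=3: ŷ = 1.2 + 3·3 = 10.2; r = 10.2 − 10.2 = 0
x=4: ŷ = 1.2 + 3·4 = 13.2; r = 13.4 − 13.2 = 0.2
x=6: ŷ = 1.2 + 3·6 = 19.2; r = 20.6 − 19.2 = 1.4
x=10: ŷ = 1.2 + 3·10 = 31.2; r = 25.6 − 31.2 = -5.6
x=12: ŷ = 1.2 + 3·12 = 37.2; r = 40 − 37.2 = 2.8
x=13: ŷ = 1.2 + 3·13 = 40.2; r = 41.2 − 40.2 = 1
|r| > 4.2: x=10 (|r|=5.6) → 1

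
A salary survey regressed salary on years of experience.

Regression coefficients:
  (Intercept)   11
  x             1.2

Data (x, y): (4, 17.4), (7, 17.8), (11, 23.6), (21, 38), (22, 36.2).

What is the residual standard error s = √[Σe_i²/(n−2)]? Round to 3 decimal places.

x=4: ŷ = 11 + 1.2·4 = 15.8; e = 17.4 − 15.8 = 1.6
x=7: ŷ = 11 + 1.2·7 = 19.4; e = 17.8 − 19.4 = -1.6
x=11: ŷ = 11 + 1.2·11 = 24.2; e = 23.6 − 24.2 = -0.6
x=21: ŷ = 11 + 1.2·21 = 36.2; e = 38 − 36.2 = 1.8
x=22: ŷ = 11 + 1.2·22 = 37.4; e = 36.2 − 37.4 = -1.2
SSE = 2.56 + 2.56 + 0.36 + 3.24 + 1.44 = 10.16
s = √(10.16/3) = √3.38667 ≈ 1.840

s = 1.840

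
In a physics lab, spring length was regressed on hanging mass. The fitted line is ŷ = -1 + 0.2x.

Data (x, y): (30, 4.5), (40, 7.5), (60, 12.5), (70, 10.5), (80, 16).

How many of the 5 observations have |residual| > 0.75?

3

x=30: ŷ = -1 + 0.2·30 = 5; e = 4.5 − 5 = -0.5
x=40: ŷ = -1 + 0.2·40 = 7; e = 7.5 − 7 = 0.5
x=60: ŷ = -1 + 0.2·60 = 11; e = 12.5 − 11 = 1.5
x=70: ŷ = -1 + 0.2·70 = 13; e = 10.5 − 13 = -2.5
x=80: ŷ = -1 + 0.2·80 = 15; e = 16 − 15 = 1
|e| > 0.75: x=60 (|e|=1.5), x=70 (|e|=2.5), x=80 (|e|=1) → 3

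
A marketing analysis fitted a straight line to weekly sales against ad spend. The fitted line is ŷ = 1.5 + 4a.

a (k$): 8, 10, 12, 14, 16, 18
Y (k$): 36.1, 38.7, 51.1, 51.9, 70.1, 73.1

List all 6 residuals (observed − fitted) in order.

2.6, -2.8, 1.6, -5.6, 4.6, -0.4

a=8: ŷ = 1.5 + 4·8 = 33.5; e = 36.1 − 33.5 = 2.6
a=10: ŷ = 1.5 + 4·10 = 41.5; e = 38.7 − 41.5 = -2.8
a=12: ŷ = 1.5 + 4·12 = 49.5; e = 51.1 − 49.5 = 1.6
a=14: ŷ = 1.5 + 4·14 = 57.5; e = 51.9 − 57.5 = -5.6
a=16: ŷ = 1.5 + 4·16 = 65.5; e = 70.1 − 65.5 = 4.6
a=18: ŷ = 1.5 + 4·18 = 73.5; e = 73.1 − 73.5 = -0.4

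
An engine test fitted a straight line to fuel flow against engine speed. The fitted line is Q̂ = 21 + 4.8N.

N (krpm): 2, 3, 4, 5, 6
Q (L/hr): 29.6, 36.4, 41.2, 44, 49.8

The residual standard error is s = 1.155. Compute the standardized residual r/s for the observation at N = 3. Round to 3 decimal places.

Q̂ = 21 + 4.8·3 = 35.4
r = 36.4 − 35.4 = 1
r/s = 1 / 1.155 = 0.866

0.866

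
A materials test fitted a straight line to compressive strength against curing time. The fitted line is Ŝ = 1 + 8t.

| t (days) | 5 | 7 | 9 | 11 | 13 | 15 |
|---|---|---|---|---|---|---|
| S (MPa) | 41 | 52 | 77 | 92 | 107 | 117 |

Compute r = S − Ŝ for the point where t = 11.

Ŝ = 1 + 8·11 = 89
r = 92 − 89 = 3

r = 3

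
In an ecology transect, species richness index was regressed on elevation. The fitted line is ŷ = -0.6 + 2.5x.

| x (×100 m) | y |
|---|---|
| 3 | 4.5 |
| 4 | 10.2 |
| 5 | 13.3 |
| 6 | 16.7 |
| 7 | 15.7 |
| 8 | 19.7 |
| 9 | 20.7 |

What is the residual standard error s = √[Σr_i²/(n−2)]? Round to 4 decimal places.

s = 1.8232

x=3: ŷ = -0.6 + 2.5·3 = 6.9; r = 4.5 − 6.9 = -2.4
x=4: ŷ = -0.6 + 2.5·4 = 9.4; r = 10.2 − 9.4 = 0.8
x=5: ŷ = -0.6 + 2.5·5 = 11.9; r = 13.3 − 11.9 = 1.4
x=6: ŷ = -0.6 + 2.5·6 = 14.4; r = 16.7 − 14.4 = 2.3
x=7: ŷ = -0.6 + 2.5·7 = 16.9; r = 15.7 − 16.9 = -1.2
x=8: ŷ = -0.6 + 2.5·8 = 19.4; r = 19.7 − 19.4 = 0.3
x=9: ŷ = -0.6 + 2.5·9 = 21.9; r = 20.7 − 21.9 = -1.2
SSE = 5.76 + 0.64 + 1.96 + 5.29 + 1.44 + 0.09 + 1.44 = 16.62
s = √(16.62/5) = √3.324 ≈ 1.8232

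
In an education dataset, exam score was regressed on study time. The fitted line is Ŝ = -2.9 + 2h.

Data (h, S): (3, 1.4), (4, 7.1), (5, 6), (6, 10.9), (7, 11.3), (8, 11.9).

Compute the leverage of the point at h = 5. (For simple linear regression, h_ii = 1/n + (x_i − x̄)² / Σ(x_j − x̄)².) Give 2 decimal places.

h̄ = (3 + 4 + 5 + 6 + 7 + 8)/6 = 5.5
Σ(h − h̄)² = 6.25 + 2.25 + 0.25 + 0.25 + 2.25 + 6.25 = 17.5
h = 1/6 + (-0.5)²/17.5 = 0.166667 + 0.0142857 = 0.18

h = 0.18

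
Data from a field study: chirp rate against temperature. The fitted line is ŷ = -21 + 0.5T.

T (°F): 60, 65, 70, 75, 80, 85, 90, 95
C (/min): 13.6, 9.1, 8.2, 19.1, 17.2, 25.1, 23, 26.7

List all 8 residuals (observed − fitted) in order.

T=60: ŷ = -21 + 0.5·60 = 9; e = 13.6 − 9 = 4.6
T=65: ŷ = -21 + 0.5·65 = 11.5; e = 9.1 − 11.5 = -2.4
T=70: ŷ = -21 + 0.5·70 = 14; e = 8.2 − 14 = -5.8
T=75: ŷ = -21 + 0.5·75 = 16.5; e = 19.1 − 16.5 = 2.6
T=80: ŷ = -21 + 0.5·80 = 19; e = 17.2 − 19 = -1.8
T=85: ŷ = -21 + 0.5·85 = 21.5; e = 25.1 − 21.5 = 3.6
T=90: ŷ = -21 + 0.5·90 = 24; e = 23 − 24 = -1
T=95: ŷ = -21 + 0.5·95 = 26.5; e = 26.7 − 26.5 = 0.2

4.6, -2.4, -5.8, 2.6, -1.8, 3.6, -1, 0.2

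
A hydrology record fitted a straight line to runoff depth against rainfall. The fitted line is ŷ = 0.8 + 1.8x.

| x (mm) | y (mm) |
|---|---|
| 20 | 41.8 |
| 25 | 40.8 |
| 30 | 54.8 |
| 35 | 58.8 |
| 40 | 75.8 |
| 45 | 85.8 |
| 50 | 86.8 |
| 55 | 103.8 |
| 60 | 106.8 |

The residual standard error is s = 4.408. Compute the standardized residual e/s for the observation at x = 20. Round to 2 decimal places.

ŷ = 0.8 + 1.8·20 = 36.8
e = 41.8 − 36.8 = 5
e/s = 5 / 4.408 = 1.13

1.13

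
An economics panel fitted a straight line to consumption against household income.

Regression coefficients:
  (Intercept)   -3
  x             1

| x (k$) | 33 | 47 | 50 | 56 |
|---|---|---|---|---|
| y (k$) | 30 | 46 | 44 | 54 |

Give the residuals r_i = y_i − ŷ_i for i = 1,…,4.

x=33: ŷ = -3 + 33 = 30; r = 30 − 30 = 0
x=47: ŷ = -3 + 47 = 44; r = 46 − 44 = 2
x=50: ŷ = -3 + 50 = 47; r = 44 − 47 = -3
x=56: ŷ = -3 + 56 = 53; r = 54 − 53 = 1

0, 2, -3, 1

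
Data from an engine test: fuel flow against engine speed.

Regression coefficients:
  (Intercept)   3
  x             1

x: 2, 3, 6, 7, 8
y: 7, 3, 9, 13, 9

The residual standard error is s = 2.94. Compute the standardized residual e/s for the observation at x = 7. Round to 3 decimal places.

1.020

ŷ = 3 + 7 = 10
e = 13 − 10 = 3
e/s = 3 / 2.94 = 1.020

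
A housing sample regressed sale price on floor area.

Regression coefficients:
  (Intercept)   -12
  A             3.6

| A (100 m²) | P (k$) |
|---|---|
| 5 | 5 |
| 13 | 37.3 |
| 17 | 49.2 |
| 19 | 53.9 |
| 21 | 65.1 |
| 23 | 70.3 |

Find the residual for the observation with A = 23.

ŷ = -12 + 3.6·23 = 70.8
e = 70.3 − 70.8 = -0.5

e = -0.5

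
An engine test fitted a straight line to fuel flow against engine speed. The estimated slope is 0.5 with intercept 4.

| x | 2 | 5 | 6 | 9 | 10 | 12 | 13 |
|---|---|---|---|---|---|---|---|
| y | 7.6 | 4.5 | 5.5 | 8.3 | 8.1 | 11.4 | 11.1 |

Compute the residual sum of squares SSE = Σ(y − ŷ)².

SSE = 16.18

x=2: ŷ = 4 + 0.5·2 = 5; e = 7.6 − 5 = 2.6
x=5: ŷ = 4 + 0.5·5 = 6.5; e = 4.5 − 6.5 = -2
x=6: ŷ = 4 + 0.5·6 = 7; e = 5.5 − 7 = -1.5
x=9: ŷ = 4 + 0.5·9 = 8.5; e = 8.3 − 8.5 = -0.2
x=10: ŷ = 4 + 0.5·10 = 9; e = 8.1 − 9 = -0.9
x=12: ŷ = 4 + 0.5·12 = 10; e = 11.4 − 10 = 1.4
x=13: ŷ = 4 + 0.5·13 = 10.5; e = 11.1 − 10.5 = 0.6
SSE = 6.76 + 4 + 2.25 + 0.04 + 0.81 + 1.96 + 0.36 = 16.18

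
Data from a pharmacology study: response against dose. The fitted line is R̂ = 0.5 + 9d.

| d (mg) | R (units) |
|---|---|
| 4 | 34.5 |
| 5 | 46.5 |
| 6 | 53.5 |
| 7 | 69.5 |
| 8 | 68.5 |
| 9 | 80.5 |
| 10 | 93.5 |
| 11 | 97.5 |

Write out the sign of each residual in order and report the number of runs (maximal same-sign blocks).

d=4: R̂ = 0.5 + 9·4 = 36.5; e = 34.5 − 36.5 = -2
d=5: R̂ = 0.5 + 9·5 = 45.5; e = 46.5 − 45.5 = 1
d=6: R̂ = 0.5 + 9·6 = 54.5; e = 53.5 − 54.5 = -1
d=7: R̂ = 0.5 + 9·7 = 63.5; e = 69.5 − 63.5 = 6
d=8: R̂ = 0.5 + 9·8 = 72.5; e = 68.5 − 72.5 = -4
d=9: R̂ = 0.5 + 9·9 = 81.5; e = 80.5 − 81.5 = -1
d=10: R̂ = 0.5 + 9·10 = 90.5; e = 93.5 − 90.5 = 3
d=11: R̂ = 0.5 + 9·11 = 99.5; e = 97.5 − 99.5 = -2
Signs: − + − + − − + −
Runs: −×1, +×1, −×1, +×1, −×2, +×1, −×1 → 7

7 runs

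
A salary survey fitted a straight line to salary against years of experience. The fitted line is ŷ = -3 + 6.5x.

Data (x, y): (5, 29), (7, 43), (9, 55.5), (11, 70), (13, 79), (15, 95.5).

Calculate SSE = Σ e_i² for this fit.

x=5: ŷ = -3 + 6.5·5 = 29.5; e = 29 − 29.5 = -0.5
x=7: ŷ = -3 + 6.5·7 = 42.5; e = 43 − 42.5 = 0.5
x=9: ŷ = -3 + 6.5·9 = 55.5; e = 55.5 − 55.5 = 0
x=11: ŷ = -3 + 6.5·11 = 68.5; e = 70 − 68.5 = 1.5
x=13: ŷ = -3 + 6.5·13 = 81.5; e = 79 − 81.5 = -2.5
x=15: ŷ = -3 + 6.5·15 = 94.5; e = 95.5 − 94.5 = 1
SSE = 0.25 + 0.25 + 0 + 2.25 + 6.25 + 1 = 10

SSE = 10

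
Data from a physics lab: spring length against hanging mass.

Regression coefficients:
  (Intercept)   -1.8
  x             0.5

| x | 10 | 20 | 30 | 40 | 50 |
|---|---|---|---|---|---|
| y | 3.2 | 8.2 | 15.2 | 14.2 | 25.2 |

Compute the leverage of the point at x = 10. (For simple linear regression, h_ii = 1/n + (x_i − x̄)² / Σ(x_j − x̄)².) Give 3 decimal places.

x̄ = (10 + 20 + 30 + 40 + 50)/5 = 30
Σ(x − x̄)² = 400 + 100 + 0 + 100 + 400 = 1000
h = 1/5 + (-20)²/1000 = 0.2 + 0.4 = 0.600

h = 0.600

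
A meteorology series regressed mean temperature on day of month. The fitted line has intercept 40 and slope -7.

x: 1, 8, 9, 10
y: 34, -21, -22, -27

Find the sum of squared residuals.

SSE = 36

x=1: ŷ = 40 − 7·1 = 33; e = 34 − 33 = 1
x=8: ŷ = 40 − 7·8 = -16; e = -21 − (-16) = -5
x=9: ŷ = 40 − 7·9 = -23; e = -22 − (-23) = 1
x=10: ŷ = 40 − 7·10 = -30; e = -27 − (-30) = 3
SSE = 1 + 25 + 1 + 9 = 36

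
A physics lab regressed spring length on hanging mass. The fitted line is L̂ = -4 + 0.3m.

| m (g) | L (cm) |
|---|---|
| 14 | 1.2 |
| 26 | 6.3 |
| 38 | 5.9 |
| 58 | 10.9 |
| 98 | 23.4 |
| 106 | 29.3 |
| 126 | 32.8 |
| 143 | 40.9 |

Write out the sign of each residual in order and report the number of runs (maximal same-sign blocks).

5 runs

m=14: L̂ = -4 + 0.3·14 = 0.2; e = 1.2 − 0.2 = 1
m=26: L̂ = -4 + 0.3·26 = 3.8; e = 6.3 − 3.8 = 2.5
m=38: L̂ = -4 + 0.3·38 = 7.4; e = 5.9 − 7.4 = -1.5
m=58: L̂ = -4 + 0.3·58 = 13.4; e = 10.9 − 13.4 = -2.5
m=98: L̂ = -4 + 0.3·98 = 25.4; e = 23.4 − 25.4 = -2
m=106: L̂ = -4 + 0.3·106 = 27.8; e = 29.3 − 27.8 = 1.5
m=126: L̂ = -4 + 0.3·126 = 33.8; e = 32.8 − 33.8 = -1
m=143: L̂ = -4 + 0.3·143 = 38.9; e = 40.9 − 38.9 = 2
Signs: + + − − − + − +
Runs: +×2, −×3, +×1, −×1, +×1 → 5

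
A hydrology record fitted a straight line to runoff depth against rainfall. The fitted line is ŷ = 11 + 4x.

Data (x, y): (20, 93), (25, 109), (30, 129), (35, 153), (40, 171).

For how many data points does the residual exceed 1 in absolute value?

4

x=20: ŷ = 11 + 4·20 = 91; e = 93 − 91 = 2
x=25: ŷ = 11 + 4·25 = 111; e = 109 − 111 = -2
x=30: ŷ = 11 + 4·30 = 131; e = 129 − 131 = -2
x=35: ŷ = 11 + 4·35 = 151; e = 153 − 151 = 2
x=40: ŷ = 11 + 4·40 = 171; e = 171 − 171 = 0
|e| > 1: x=20 (|e|=2), x=25 (|e|=2), x=30 (|e|=2), x=35 (|e|=2) → 4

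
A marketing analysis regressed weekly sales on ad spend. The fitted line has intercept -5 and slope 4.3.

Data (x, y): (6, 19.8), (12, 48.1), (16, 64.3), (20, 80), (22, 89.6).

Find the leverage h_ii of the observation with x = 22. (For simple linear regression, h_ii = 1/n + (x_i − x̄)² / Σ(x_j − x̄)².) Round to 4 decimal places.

x̄ = (6 + 12 + 16 + 20 + 22)/5 = 15.2
Σ(x − x̄)² = 84.64 + 10.24 + 0.64 + 23.04 + 46.24 = 164.8
h = 1/5 + (6.8)²/164.8 = 0.2 + 0.280583 = 0.4806

h = 0.4806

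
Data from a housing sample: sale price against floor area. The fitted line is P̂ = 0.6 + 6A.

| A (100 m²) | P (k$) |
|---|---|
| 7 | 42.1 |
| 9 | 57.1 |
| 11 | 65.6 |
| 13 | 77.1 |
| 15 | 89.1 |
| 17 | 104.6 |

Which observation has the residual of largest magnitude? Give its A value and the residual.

A=7: P̂ = 0.6 + 6·7 = 42.6; r = 42.1 − 42.6 = -0.5
A=9: P̂ = 0.6 + 6·9 = 54.6; r = 57.1 − 54.6 = 2.5
A=11: P̂ = 0.6 + 6·11 = 66.6; r = 65.6 − 66.6 = -1
A=13: P̂ = 0.6 + 6·13 = 78.6; r = 77.1 − 78.6 = -1.5
A=15: P̂ = 0.6 + 6·15 = 90.6; r = 89.1 − 90.6 = -1.5
A=17: P̂ = 0.6 + 6·17 = 102.6; r = 104.6 − 102.6 = 2
Largest |r| is 2.5 at A = 9, residual 2.5.

A = 9, r = 2.5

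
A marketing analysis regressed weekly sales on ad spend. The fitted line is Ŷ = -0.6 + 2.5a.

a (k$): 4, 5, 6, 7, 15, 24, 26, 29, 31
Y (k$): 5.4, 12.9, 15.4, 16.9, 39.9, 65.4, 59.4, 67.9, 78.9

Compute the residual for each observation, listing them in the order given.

-4, 1, 1, 0, 3, 6, -5, -4, 2

a=4: Ŷ = -0.6 + 2.5·4 = 9.4; e = 5.4 − 9.4 = -4
a=5: Ŷ = -0.6 + 2.5·5 = 11.9; e = 12.9 − 11.9 = 1
a=6: Ŷ = -0.6 + 2.5·6 = 14.4; e = 15.4 − 14.4 = 1
a=7: Ŷ = -0.6 + 2.5·7 = 16.9; e = 16.9 − 16.9 = 0
a=15: Ŷ = -0.6 + 2.5·15 = 36.9; e = 39.9 − 36.9 = 3
a=24: Ŷ = -0.6 + 2.5·24 = 59.4; e = 65.4 − 59.4 = 6
a=26: Ŷ = -0.6 + 2.5·26 = 64.4; e = 59.4 − 64.4 = -5
a=29: Ŷ = -0.6 + 2.5·29 = 71.9; e = 67.9 − 71.9 = -4
a=31: Ŷ = -0.6 + 2.5·31 = 76.9; e = 78.9 − 76.9 = 2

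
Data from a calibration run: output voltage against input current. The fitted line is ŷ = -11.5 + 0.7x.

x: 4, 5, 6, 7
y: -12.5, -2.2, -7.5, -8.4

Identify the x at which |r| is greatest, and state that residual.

x=4: ŷ = -11.5 + 0.7·4 = -8.7; r = -12.5 − (-8.7) = -3.8
x=5: ŷ = -11.5 + 0.7·5 = -8; r = -2.2 − (-8) = 5.8
x=6: ŷ = -11.5 + 0.7·6 = -7.3; r = -7.5 − (-7.3) = -0.2
x=7: ŷ = -11.5 + 0.7·7 = -6.6; r = -8.4 − (-6.6) = -1.8
Largest |r| is 5.8 at x = 5, residual 5.8.

x = 5, r = 5.8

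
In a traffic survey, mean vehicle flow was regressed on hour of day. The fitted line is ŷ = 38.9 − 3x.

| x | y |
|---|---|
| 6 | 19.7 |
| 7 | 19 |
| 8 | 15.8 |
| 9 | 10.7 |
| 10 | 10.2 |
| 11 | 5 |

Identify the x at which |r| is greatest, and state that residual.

x=6: ŷ = 38.9 − 3·6 = 20.9; r = 19.7 − 20.9 = -1.2
x=7: ŷ = 38.9 − 3·7 = 17.9; r = 19 − 17.9 = 1.1
x=8: ŷ = 38.9 − 3·8 = 14.9; r = 15.8 − 14.9 = 0.9
x=9: ŷ = 38.9 − 3·9 = 11.9; r = 10.7 − 11.9 = -1.2
x=10: ŷ = 38.9 − 3·10 = 8.9; r = 10.2 − 8.9 = 1.3
x=11: ŷ = 38.9 − 3·11 = 5.9; r = 5 − 5.9 = -0.9
Largest |r| is 1.3 at x = 10, residual 1.3.

x = 10, r = 1.3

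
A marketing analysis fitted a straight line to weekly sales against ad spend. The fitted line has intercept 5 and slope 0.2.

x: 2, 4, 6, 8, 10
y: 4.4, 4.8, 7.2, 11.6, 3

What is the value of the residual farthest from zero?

r = 5

x=2: ŷ = 5 + 0.2·2 = 5.4; r = 4.4 − 5.4 = -1
x=4: ŷ = 5 + 0.2·4 = 5.8; r = 4.8 − 5.8 = -1
x=6: ŷ = 5 + 0.2·6 = 6.2; r = 7.2 − 6.2 = 1
x=8: ŷ = 5 + 0.2·8 = 6.6; r = 11.6 − 6.6 = 5
x=10: ŷ = 5 + 0.2·10 = 7; r = 3 − 7 = -4
Largest |r| is 5 at x = 8, residual 5.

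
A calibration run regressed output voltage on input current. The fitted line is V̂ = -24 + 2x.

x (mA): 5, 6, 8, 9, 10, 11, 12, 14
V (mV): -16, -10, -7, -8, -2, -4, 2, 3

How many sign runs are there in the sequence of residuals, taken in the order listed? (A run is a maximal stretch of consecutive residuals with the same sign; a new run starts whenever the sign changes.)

7 runs

x=5: V̂ = -24 + 2·5 = -14; r = -16 − (-14) = -2
x=6: V̂ = -24 + 2·6 = -12; r = -10 − (-12) = 2
x=8: V̂ = -24 + 2·8 = -8; r = -7 − (-8) = 1
x=9: V̂ = -24 + 2·9 = -6; r = -8 − (-6) = -2
x=10: V̂ = -24 + 2·10 = -4; r = -2 − (-4) = 2
x=11: V̂ = -24 + 2·11 = -2; r = -4 − (-2) = -2
x=12: V̂ = -24 + 2·12 = 0; r = 2 − 0 = 2
x=14: V̂ = -24 + 2·14 = 4; r = 3 − 4 = -1
Signs: − + + − + − + −
Runs: −×1, +×2, −×1, +×1, −×1, +×1, −×1 → 7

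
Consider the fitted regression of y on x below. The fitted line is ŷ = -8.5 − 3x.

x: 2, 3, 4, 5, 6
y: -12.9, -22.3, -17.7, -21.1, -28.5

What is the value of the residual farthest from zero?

x=2: ŷ = -8.5 − 3·2 = -14.5; r = -12.9 − (-14.5) = 1.6
x=3: ŷ = -8.5 − 3·3 = -17.5; r = -22.3 − (-17.5) = -4.8
x=4: ŷ = -8.5 − 3·4 = -20.5; r = -17.7 − (-20.5) = 2.8
x=5: ŷ = -8.5 − 3·5 = -23.5; r = -21.1 − (-23.5) = 2.4
x=6: ŷ = -8.5 − 3·6 = -26.5; r = -28.5 − (-26.5) = -2
Largest |r| is 4.8 at x = 3, residual -4.8.

r = -4.8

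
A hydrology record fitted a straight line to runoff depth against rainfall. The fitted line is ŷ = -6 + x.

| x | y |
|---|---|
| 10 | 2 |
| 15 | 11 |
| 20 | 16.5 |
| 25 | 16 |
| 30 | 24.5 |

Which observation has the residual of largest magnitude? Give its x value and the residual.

x = 25, e = -3

x=10: ŷ = -6 + 10 = 4; e = 2 − 4 = -2
x=15: ŷ = -6 + 15 = 9; e = 11 − 9 = 2
x=20: ŷ = -6 + 20 = 14; e = 16.5 − 14 = 2.5
x=25: ŷ = -6 + 25 = 19; e = 16 − 19 = -3
x=30: ŷ = -6 + 30 = 24; e = 24.5 − 24 = 0.5
Largest |e| is 3 at x = 25, residual -3.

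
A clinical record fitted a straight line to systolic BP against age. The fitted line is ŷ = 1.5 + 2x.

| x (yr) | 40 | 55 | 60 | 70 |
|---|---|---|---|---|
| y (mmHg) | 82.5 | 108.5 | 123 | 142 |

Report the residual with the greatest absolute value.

x=40: ŷ = 1.5 + 2·40 = 81.5; r = 82.5 − 81.5 = 1
x=55: ŷ = 1.5 + 2·55 = 111.5; r = 108.5 − 111.5 = -3
x=60: ŷ = 1.5 + 2·60 = 121.5; r = 123 − 121.5 = 1.5
x=70: ŷ = 1.5 + 2·70 = 141.5; r = 142 − 141.5 = 0.5
Largest |r| is 3 at x = 55, residual -3.

r = -3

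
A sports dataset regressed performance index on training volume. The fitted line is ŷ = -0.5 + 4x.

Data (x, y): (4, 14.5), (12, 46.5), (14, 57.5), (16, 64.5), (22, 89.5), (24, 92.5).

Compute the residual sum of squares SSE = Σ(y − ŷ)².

SSE = 20

x=4: ŷ = -0.5 + 4·4 = 15.5; r = 14.5 − 15.5 = -1
x=12: ŷ = -0.5 + 4·12 = 47.5; r = 46.5 − 47.5 = -1
x=14: ŷ = -0.5 + 4·14 = 55.5; r = 57.5 − 55.5 = 2
x=16: ŷ = -0.5 + 4·16 = 63.5; r = 64.5 − 63.5 = 1
x=22: ŷ = -0.5 + 4·22 = 87.5; r = 89.5 − 87.5 = 2
x=24: ŷ = -0.5 + 4·24 = 95.5; r = 92.5 − 95.5 = -3
SSE = 1 + 1 + 4 + 1 + 4 + 9 = 20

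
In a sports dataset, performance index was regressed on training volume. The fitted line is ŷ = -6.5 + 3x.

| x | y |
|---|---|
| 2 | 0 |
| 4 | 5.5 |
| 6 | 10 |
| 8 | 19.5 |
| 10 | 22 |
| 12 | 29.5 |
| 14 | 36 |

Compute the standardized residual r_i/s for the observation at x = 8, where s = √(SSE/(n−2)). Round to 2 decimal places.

1.49

x=2: ŷ = -6.5 + 3·2 = -0.5; r = 0 − (-0.5) = 0.5
x=4: ŷ = -6.5 + 3·4 = 5.5; r = 5.5 − 5.5 = 0
x=6: ŷ = -6.5 + 3·6 = 11.5; r = 10 − 11.5 = -1.5
x=8: ŷ = -6.5 + 3·8 = 17.5; r = 19.5 − 17.5 = 2
x=10: ŷ = -6.5 + 3·10 = 23.5; r = 22 − 23.5 = -1.5
x=12: ŷ = -6.5 + 3·12 = 29.5; r = 29.5 − 29.5 = 0
x=14: ŷ = -6.5 + 3·14 = 35.5; r = 36 − 35.5 = 0.5
SSE = 0.25 + 0 + 2.25 + 4 + 2.25 + 0 + 0.25 = 9
s = √(9/5) = 1.34164
r/s = 2 / 1.34164 = 1.49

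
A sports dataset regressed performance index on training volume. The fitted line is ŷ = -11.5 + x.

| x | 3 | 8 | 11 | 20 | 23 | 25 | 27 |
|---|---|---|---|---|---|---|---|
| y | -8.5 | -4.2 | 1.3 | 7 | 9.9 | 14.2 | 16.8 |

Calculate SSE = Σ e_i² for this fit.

x=3: ŷ = -11.5 + 3 = -8.5; e = -8.5 − (-8.5) = 0
x=8: ŷ = -11.5 + 8 = -3.5; e = -4.2 − (-3.5) = -0.7
x=11: ŷ = -11.5 + 11 = -0.5; e = 1.3 − (-0.5) = 1.8
x=20: ŷ = -11.5 + 20 = 8.5; e = 7 − 8.5 = -1.5
x=23: ŷ = -11.5 + 23 = 11.5; e = 9.9 − 11.5 = -1.6
x=25: ŷ = -11.5 + 25 = 13.5; e = 14.2 − 13.5 = 0.7
x=27: ŷ = -11.5 + 27 = 15.5; e = 16.8 − 15.5 = 1.3
SSE = 0 + 0.49 + 3.24 + 2.25 + 2.56 + 0.49 + 1.69 = 10.72

SSE = 10.72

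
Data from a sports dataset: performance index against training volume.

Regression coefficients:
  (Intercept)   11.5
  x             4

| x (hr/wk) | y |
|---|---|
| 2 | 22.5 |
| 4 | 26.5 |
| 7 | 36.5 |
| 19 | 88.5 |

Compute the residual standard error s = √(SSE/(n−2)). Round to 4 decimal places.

x=2: ŷ = 11.5 + 4·2 = 19.5; r = 22.5 − 19.5 = 3
x=4: ŷ = 11.5 + 4·4 = 27.5; r = 26.5 − 27.5 = -1
x=7: ŷ = 11.5 + 4·7 = 39.5; r = 36.5 − 39.5 = -3
x=19: ŷ = 11.5 + 4·19 = 87.5; r = 88.5 − 87.5 = 1
SSE = 9 + 1 + 9 + 1 = 20
s = √(20/2) = √10 ≈ 3.1623

s = 3.1623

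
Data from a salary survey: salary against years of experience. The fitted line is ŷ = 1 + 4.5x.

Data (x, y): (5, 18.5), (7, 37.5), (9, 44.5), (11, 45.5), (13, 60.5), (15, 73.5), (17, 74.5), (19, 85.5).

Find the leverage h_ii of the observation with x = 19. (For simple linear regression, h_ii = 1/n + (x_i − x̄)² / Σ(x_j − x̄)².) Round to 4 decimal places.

x̄ = (5 + 7 + 9 + 11 + 13 + 15 + 17 + 19)/8 = 12
Σ(x − x̄)² = 49 + 25 + 9 + 1 + 1 + 9 + 25 + 49 = 168
h = 1/8 + (7)²/168 = 0.125 + 0.291667 = 0.4167

h = 0.4167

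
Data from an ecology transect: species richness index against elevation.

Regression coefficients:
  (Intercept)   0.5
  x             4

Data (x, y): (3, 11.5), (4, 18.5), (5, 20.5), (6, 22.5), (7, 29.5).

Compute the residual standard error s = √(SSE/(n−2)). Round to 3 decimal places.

s = 1.826

x=3: ŷ = 0.5 + 4·3 = 12.5; e = 11.5 − 12.5 = -1
x=4: ŷ = 0.5 + 4·4 = 16.5; e = 18.5 − 16.5 = 2
x=5: ŷ = 0.5 + 4·5 = 20.5; e = 20.5 − 20.5 = 0
x=6: ŷ = 0.5 + 4·6 = 24.5; e = 22.5 − 24.5 = -2
x=7: ŷ = 0.5 + 4·7 = 28.5; e = 29.5 − 28.5 = 1
SSE = 1 + 4 + 0 + 4 + 1 = 10
s = √(10/3) = √3.33333 ≈ 1.826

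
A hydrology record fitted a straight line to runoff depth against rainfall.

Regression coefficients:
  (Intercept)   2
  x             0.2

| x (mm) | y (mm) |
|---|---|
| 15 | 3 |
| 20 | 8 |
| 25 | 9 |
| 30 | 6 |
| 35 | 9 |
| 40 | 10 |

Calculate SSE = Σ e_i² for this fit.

x=15: ŷ = 2 + 0.2·15 = 5; e = 3 − 5 = -2
x=20: ŷ = 2 + 0.2·20 = 6; e = 8 − 6 = 2
x=25: ŷ = 2 + 0.2·25 = 7; e = 9 − 7 = 2
x=30: ŷ = 2 + 0.2·30 = 8; e = 6 − 8 = -2
x=35: ŷ = 2 + 0.2·35 = 9; e = 9 − 9 = 0
x=40: ŷ = 2 + 0.2·40 = 10; e = 10 − 10 = 0
SSE = 4 + 4 + 4 + 4 + 0 + 0 = 16

SSE = 16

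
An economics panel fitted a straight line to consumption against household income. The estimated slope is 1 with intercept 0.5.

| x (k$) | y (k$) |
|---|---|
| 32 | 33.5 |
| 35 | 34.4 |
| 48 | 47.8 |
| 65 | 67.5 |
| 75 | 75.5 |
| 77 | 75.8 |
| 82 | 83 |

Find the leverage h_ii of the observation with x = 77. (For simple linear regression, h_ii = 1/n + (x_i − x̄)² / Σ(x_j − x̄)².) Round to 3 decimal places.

x̄ = (32 + 35 + 48 + 65 + 75 + 77 + 82)/7 = 59.1429
Σ(x − x̄)² = 736.735 + 582.878 + 124.163 + 34.3061 + 251.449 + 318.878 + 522.449 = 2570.86
h = 1/7 + (17.8571)²/2570.86 = 0.142857 + 0.124035 = 0.267

h = 0.267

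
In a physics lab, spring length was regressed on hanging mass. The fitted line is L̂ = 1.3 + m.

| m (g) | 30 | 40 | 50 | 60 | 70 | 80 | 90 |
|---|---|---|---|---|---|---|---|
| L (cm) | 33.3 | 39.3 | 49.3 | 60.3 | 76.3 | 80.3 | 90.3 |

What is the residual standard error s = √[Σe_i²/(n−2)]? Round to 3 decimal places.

s = 2.828

m=30: L̂ = 1.3 + 30 = 31.3; e = 33.3 − 31.3 = 2
m=40: L̂ = 1.3 + 40 = 41.3; e = 39.3 − 41.3 = -2
m=50: L̂ = 1.3 + 50 = 51.3; e = 49.3 − 51.3 = -2
m=60: L̂ = 1.3 + 60 = 61.3; e = 60.3 − 61.3 = -1
m=70: L̂ = 1.3 + 70 = 71.3; e = 76.3 − 71.3 = 5
m=80: L̂ = 1.3 + 80 = 81.3; e = 80.3 − 81.3 = -1
m=90: L̂ = 1.3 + 90 = 91.3; e = 90.3 − 91.3 = -1
SSE = 4 + 4 + 4 + 1 + 25 + 1 + 1 = 40
s = √(40/5) = √8 ≈ 2.828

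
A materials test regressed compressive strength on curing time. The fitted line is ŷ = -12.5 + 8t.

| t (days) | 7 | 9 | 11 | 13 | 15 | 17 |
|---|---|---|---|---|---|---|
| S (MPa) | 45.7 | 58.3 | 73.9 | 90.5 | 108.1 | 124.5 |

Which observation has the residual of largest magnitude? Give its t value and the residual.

t=7: ŷ = -12.5 + 8·7 = 43.5; e = 45.7 − 43.5 = 2.2
t=9: ŷ = -12.5 + 8·9 = 59.5; e = 58.3 − 59.5 = -1.2
t=11: ŷ = -12.5 + 8·11 = 75.5; e = 73.9 − 75.5 = -1.6
t=13: ŷ = -12.5 + 8·13 = 91.5; e = 90.5 − 91.5 = -1
t=15: ŷ = -12.5 + 8·15 = 107.5; e = 108.1 − 107.5 = 0.6
t=17: ŷ = -12.5 + 8·17 = 123.5; e = 124.5 − 123.5 = 1
Largest |e| is 2.2 at t = 7, residual 2.2.

t = 7, e = 2.2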